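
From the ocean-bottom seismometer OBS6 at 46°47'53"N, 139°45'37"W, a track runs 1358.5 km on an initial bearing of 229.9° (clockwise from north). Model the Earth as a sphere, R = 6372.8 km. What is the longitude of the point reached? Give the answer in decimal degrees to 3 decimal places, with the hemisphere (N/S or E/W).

151.653°W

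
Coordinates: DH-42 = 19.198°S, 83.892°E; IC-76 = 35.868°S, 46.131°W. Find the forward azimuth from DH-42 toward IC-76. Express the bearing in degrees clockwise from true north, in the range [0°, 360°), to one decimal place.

220.6°

Δλ = -130.0230°
y = sin Δλ · cos φ₂ = -0.620570
x = cos φ₁ sin φ₂ − sin φ₁ cos φ₂ cos Δλ = -0.724705
θ = atan2(y, x) = -139.4264° → 220.5736° (mod 360°)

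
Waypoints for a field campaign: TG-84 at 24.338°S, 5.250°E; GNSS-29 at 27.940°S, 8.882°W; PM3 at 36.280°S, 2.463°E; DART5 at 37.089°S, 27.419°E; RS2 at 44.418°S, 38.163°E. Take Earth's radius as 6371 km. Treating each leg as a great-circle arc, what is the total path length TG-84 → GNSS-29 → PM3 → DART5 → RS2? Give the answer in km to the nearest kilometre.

TG-84→GNSS-29: c = 0.230010 rad, d = 1465.40 km
GNSS-29→PM3: c = 0.221772 rad, d = 1412.91 km
PM3→DART5: c = 0.348577 rad, d = 2220.78 km
DART5→RS2: c = 0.190857 rad, d = 1215.95 km
Total = 1465.40 + 1412.91 + 2220.78 + 1215.95 = 6315.03 km

6315 km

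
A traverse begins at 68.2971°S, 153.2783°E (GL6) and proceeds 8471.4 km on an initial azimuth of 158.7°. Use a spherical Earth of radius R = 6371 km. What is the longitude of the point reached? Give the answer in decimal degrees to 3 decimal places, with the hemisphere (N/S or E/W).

51.843°W

δ = d/R = 8471.4/6371 = 1.329681 rad
φ₂ = arcsin(sin φ₁ cos δ + cos φ₁ sin δ cos θ)
   = arcsin(-0.92911·0.23879 + 0.36979·0.97107·-0.93169) = -33.80899°
λ₂ = λ₁ + atan2(sin θ sin δ cos φ₁, cos δ − sin φ₁ sin φ₂) = -51.84280°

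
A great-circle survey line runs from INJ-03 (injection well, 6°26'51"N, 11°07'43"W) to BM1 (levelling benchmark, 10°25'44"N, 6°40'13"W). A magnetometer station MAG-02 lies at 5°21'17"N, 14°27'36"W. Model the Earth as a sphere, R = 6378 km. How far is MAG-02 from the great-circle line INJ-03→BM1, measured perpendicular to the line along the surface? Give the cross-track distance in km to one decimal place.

159.8 km

INJ-03: φ = +6.44750°, λ = -11.12861°
BM1: φ = +10.42889°, λ = -6.67028°
MAG-02: φ = +5.35472°, λ = -14.46000°
δ₁₃ = central angle INJ-03→MAG-02 = 0.060898 rad  (haversine)
θ₁₃ = bearing INJ-03→MAG-02 = 251.925°,  θ₁₂ = bearing INJ-03→BM1 = 47.617°
dₓₜ = R·arcsin(sin δ₁₃ · sin(θ₁₃ − θ₁₂)) = 6378·arcsin(0.06086·sin(204.308°)) = -159.804 km
|dₓₜ| = 159.804 km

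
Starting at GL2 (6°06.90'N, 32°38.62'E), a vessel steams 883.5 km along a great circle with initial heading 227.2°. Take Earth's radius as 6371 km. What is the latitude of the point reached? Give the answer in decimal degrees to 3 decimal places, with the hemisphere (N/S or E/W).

GL2: φ = +6.11500°, λ = +32.64367°
δ = d/R = 883.5/6371 = 0.138675 rad
φ₂ = arcsin(sin φ₁ cos δ + cos φ₁ sin δ cos θ)
   = arcsin(0.10652·0.99040 + 0.99431·0.13823·-0.67944) = 0.69422°
λ₂ = λ₁ + atan2(sin θ sin δ cos φ₁, cos δ − sin φ₁ sin φ₂) = 26.82204°

0.694°N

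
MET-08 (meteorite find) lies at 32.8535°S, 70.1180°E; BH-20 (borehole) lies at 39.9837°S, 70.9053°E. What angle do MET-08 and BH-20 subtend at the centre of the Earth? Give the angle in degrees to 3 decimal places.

7.158°

Δφ = -7.1302°,  Δλ = 0.7873°
a = sin²(Δφ/2) + cos φ₁ cos φ₂ sin²(Δλ/2) = 0.003897
c = 2·arcsin(√a) = 0.124934 rad = 7.1582°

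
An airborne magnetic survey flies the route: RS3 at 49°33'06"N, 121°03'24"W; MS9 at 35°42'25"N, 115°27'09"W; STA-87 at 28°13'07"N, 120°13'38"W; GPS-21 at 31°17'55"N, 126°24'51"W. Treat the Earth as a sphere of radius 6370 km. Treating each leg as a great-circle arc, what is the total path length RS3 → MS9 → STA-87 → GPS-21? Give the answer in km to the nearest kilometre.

RS3: φ = +49.55167°, λ = -121.05667°
MS9: φ = +35.70694°, λ = -115.45250°
STA-87: φ = +28.21861°, λ = -120.22722°
GPS-21: φ = +31.29861°, λ = -126.41417°
RS3→MS9: c = 0.251943 rad, d = 1604.88 km
MS9→STA-87: c = 0.148539 rad, d = 946.19 km
STA-87→GPS-21: c = 0.108033 rad, d = 688.17 km
Total = 1604.88 + 946.19 + 688.17 = 3239.24 km

3239 km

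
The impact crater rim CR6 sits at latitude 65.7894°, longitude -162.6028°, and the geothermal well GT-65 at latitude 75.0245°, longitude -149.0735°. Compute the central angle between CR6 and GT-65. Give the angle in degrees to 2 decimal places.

Δφ = 9.2351°,  Δλ = 13.5293°
a = sin²(Δφ/2) + cos φ₁ cos φ₂ sin²(Δλ/2) = 0.007951
c = 2·arcsin(√a) = 0.178577 rad = 10.2317°

10.23°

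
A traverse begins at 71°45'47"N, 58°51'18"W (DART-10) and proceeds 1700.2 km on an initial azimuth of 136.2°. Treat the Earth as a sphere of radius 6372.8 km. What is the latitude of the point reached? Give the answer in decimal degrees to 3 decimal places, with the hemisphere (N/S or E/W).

58.939°N

DART-10: φ = +71.76306°, λ = -58.85500°
δ = d/R = 1700.2/6372.8 = 0.266790 rad
φ₂ = arcsin(sin φ₁ cos δ + cos φ₁ sin δ cos θ)
   = arcsin(0.94977·0.96462 + 0.31295·0.26364·-0.72176) = 58.93931°
λ₂ = λ₁ + atan2(sin θ sin δ cos φ₁, cos δ − sin φ₁ sin φ₂) = -38.14309°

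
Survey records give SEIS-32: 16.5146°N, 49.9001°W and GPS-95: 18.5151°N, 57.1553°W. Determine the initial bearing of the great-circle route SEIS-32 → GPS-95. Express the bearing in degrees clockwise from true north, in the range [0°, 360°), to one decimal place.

287.2°

Δλ = -7.2552°
y = sin Δλ · cos φ₂ = -0.119752
x = cos φ₁ sin φ₂ − sin φ₁ cos φ₂ cos Δλ = 0.037066
θ = atan2(y, x) = -72.8014° → 287.1986° (mod 360°)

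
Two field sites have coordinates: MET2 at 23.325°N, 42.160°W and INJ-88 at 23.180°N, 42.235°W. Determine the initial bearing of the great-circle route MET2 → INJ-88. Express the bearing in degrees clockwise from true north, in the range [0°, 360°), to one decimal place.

205.4°

Δλ = -0.0750°
y = sin Δλ · cos φ₂ = -0.001203
x = cos φ₁ sin φ₂ − sin φ₁ cos φ₂ cos Δλ = -0.002530
θ = atan2(y, x) = -154.5668° → 205.4332° (mod 360°)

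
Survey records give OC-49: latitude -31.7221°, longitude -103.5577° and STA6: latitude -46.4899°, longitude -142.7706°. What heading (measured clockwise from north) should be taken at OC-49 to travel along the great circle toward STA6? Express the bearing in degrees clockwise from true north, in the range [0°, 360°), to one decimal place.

232.3°

Δλ = -39.2129°
y = sin Δλ · cos φ₂ = -0.435261
x = cos φ₁ sin φ₂ − sin φ₁ cos φ₂ cos Δλ = -0.336425
θ = atan2(y, x) = -127.7014° → 232.2986° (mod 360°)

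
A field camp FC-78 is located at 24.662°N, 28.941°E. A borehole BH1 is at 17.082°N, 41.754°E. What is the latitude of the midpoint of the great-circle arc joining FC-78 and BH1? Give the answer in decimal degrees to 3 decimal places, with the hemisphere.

Bx = cos φ₂ cos Δλ = 0.932083,  By = cos φ₂ sin Δλ = 0.211986
φₘ = atan2(sin φ₁ + sin φ₂, √((cos φ₁ + Bx)² + By²)) = 20.99169°
λₘ = λ₁ + atan2(By, cos φ₁ + Bx) = 35.51000°

20.992°N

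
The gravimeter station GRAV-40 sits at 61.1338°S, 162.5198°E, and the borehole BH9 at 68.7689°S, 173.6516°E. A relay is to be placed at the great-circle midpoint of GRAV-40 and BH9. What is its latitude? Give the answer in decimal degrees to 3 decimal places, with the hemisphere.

Bx = cos φ₂ cos Δλ = 0.355317,  By = cos φ₂ sin Δλ = 0.069915
φₘ = atan2(sin φ₁ + sin φ₂, √((cos φ₁ + Bx)² + By²)) = -65.05293°
λₘ = λ₁ + atan2(By, cos φ₁ + Bx) = 167.28854°

65.053°S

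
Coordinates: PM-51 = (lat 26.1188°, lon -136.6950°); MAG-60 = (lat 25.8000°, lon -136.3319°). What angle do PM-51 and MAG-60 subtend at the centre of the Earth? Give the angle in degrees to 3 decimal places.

0.456°

Δφ = -0.3188°,  Δλ = 0.3631°
a = sin²(Δφ/2) + cos φ₁ cos φ₂ sin²(Δλ/2) = 0.000016
c = 2·arcsin(√a) = 0.007964 rad = 0.4563°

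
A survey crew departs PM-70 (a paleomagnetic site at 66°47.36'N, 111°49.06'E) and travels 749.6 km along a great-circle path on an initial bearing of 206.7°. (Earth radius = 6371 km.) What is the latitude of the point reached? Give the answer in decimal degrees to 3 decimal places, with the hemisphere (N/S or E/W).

PM-70: φ = +66.78933°, λ = +111.81767°
δ = d/R = 749.6/6371 = 0.117658 rad
φ₂ = arcsin(sin φ₁ cos δ + cos φ₁ sin δ cos θ)
   = arcsin(0.91906·0.99309 + 0.39411·0.11739·-0.89337) = 60.61907°
λ₂ = λ₁ + atan2(sin θ sin δ cos φ₁, cos δ − sin φ₁ sin φ₂) = 105.64607°

60.619°N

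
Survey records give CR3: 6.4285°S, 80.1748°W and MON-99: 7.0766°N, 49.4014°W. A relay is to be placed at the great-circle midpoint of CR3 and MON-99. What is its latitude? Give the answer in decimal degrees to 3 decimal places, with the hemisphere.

0.336°N

Bx = cos φ₂ cos Δλ = 0.852652,  By = cos φ₂ sin Δλ = 0.507746
φₘ = atan2(sin φ₁ + sin φ₂, √((cos φ₁ + Bx)² + By²)) = 0.33610°
λₘ = λ₁ + atan2(By, cos φ₁ + Bx) = -64.79866°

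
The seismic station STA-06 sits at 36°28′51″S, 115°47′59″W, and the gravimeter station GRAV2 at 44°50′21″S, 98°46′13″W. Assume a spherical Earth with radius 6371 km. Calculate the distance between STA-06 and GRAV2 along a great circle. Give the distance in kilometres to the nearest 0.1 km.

STA-06: φ = -36.48083°, λ = -115.79972°
GRAV2: φ = -44.83917°, λ = -98.77028°
Δφ = -8.3583°,  Δλ = 17.0294°
a = sin²(Δφ/2) + cos φ₁ cos φ₂ sin²(Δλ/2) = 0.017810
c = 2·arcsin(√a) = 0.267707 rad = 15.3385°
d = R·c = 6371 × 0.267707 = 1705.6 km

1705.6 km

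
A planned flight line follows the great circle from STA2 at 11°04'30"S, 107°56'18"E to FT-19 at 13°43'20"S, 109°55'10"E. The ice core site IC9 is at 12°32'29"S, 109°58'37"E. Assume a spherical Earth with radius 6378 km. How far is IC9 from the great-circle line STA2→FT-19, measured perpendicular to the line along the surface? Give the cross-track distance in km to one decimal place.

STA2: φ = -11.07500°, λ = +107.93833°
FT-19: φ = -13.72222°, λ = +109.91944°
IC9: φ = -12.54139°, λ = +109.97694°
δ₁₃ = central angle STA2→IC9 = 0.043219 rad  (haversine)
θ₁₃ = bearing STA2→IC9 = 126.516°,  θ₁₂ = bearing STA2→FT-19 = 144.044°
dₓₜ = R·arcsin(sin δ₁₃ · sin(θ₁₃ − θ₁₂)) = 6378·arcsin(0.04321·sin(-17.528°)) = -82.996 km
|dₓₜ| = 82.996 km

83.0 km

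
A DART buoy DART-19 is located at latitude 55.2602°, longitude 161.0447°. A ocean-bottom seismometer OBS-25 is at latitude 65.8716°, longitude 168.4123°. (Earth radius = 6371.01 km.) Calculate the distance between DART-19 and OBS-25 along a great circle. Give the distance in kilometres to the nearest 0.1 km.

Δφ = 10.6114°,  Δλ = 7.3676°
a = sin²(Δφ/2) + cos φ₁ cos φ₂ sin²(Δλ/2) = 0.009512
c = 2·arcsin(√a) = 0.195372 rad = 11.1940°
d = R·c = 6371.01 × 0.195372 = 1244.7 km

1244.7 km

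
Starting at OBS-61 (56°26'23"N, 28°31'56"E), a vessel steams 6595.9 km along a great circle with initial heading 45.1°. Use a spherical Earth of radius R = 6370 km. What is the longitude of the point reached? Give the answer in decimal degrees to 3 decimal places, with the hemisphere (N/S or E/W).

OBS-61: φ = +56.43972°, λ = +28.53222°
δ = d/R = 6595.9/6370 = 1.035463 rad
φ₂ = arcsin(sin φ₁ cos δ + cos φ₁ sin δ cos θ)
   = arcsin(0.83330·0.51013 + 0.55281·0.86010·0.70587) = 49.52734°
λ₂ = λ₁ + atan2(sin θ sin δ cos φ₁, cos δ − sin φ₁ sin φ₂) = 138.71169°

138.712°E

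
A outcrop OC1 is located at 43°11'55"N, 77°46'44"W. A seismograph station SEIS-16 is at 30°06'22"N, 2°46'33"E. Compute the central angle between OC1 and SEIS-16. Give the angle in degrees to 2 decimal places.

OC1: φ = +43.19861°, λ = -77.77889°
SEIS-16: φ = +30.10611°, λ = +2.77583°
Δφ = -13.0925°,  Δλ = 80.5547°
a = sin²(Δφ/2) + cos φ₁ cos φ₂ sin²(Δλ/2) = 0.276573
c = 2·arcsin(√a) = 1.107551 rad = 63.4580°

63.46°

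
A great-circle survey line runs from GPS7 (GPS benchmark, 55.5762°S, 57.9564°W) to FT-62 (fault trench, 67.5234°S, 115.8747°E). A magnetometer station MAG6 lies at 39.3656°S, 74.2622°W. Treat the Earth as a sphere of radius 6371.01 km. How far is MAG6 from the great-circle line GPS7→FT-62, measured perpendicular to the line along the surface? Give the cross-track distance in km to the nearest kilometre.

1311 km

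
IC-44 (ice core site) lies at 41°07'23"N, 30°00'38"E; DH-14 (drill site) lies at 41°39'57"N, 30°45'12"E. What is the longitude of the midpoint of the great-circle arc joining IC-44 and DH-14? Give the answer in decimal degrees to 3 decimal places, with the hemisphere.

IC-44: φ = +41.12306°, λ = +30.01056°
DH-14: φ = +41.66583°, λ = +30.75333°
Bx = cos φ₂ cos Δλ = 0.746972,  By = cos φ₂ sin Δλ = 0.009684
φₘ = atan2(sin φ₁ + sin φ₂, √((cos φ₁ + Bx)² + By²)) = 41.39504°
λₘ = λ₁ + atan2(By, cos φ₁ + Bx) = 30.38039°

30.380°E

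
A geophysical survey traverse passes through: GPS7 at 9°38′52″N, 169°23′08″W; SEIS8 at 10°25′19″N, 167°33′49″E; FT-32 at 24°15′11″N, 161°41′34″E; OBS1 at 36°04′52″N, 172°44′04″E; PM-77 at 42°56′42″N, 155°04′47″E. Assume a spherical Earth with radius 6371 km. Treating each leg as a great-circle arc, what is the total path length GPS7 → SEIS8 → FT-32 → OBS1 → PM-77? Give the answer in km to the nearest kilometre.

7562 km

GPS7: φ = +9.64778°, λ = -169.38556°
SEIS8: φ = +10.42194°, λ = +167.56361°
FT-32: φ = +24.25306°, λ = +161.69278°
OBS1: φ = +36.08111°, λ = +172.73444°
PM-77: φ = +42.94500°, λ = +155.07972°
GPS7→SEIS8: c = 0.396303 rad, d = 2524.85 km
SEIS8→FT-32: c = 0.260344 rad, d = 1658.65 km
FT-32→OBS1: c = 0.264870 rad, d = 1687.48 km
OBS1→PM-77: c = 0.265469 rad, d = 1691.30 km
Total = 2524.85 + 1658.65 + 1687.48 + 1691.30 = 7562.29 km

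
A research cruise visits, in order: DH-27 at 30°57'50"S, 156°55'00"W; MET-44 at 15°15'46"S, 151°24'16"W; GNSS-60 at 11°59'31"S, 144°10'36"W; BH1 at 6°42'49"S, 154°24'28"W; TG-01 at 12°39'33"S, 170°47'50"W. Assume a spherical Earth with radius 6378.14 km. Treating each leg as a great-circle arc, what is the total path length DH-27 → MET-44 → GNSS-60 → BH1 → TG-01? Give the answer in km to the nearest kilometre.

DH-27: φ = -30.96389°, λ = -156.91667°
MET-44: φ = -15.26278°, λ = -151.40444°
GNSS-60: φ = -11.99194°, λ = -144.17667°
BH1: φ = -6.71361°, λ = -154.40778°
TG-01: φ = -12.65917°, λ = -170.79722°
DH-27→MET-44: c = 0.287834 rad, d = 1835.84 km
MET-44→GNSS-60: c = 0.135215 rad, d = 862.42 km
GNSS-60→BH1: c = 0.198758 rad, d = 1267.71 km
BH1→TG-01: c = 0.300305 rad, d = 1915.39 km
Total = 1835.84 + 862.42 + 1267.71 + 1915.39 = 5881.36 km

5881 km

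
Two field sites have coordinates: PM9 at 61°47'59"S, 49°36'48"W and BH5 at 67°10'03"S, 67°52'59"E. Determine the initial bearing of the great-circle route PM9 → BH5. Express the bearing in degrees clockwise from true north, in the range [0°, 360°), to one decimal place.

PM9: φ = -61.79972°, λ = -49.61333°
BH5: φ = -67.16750°, λ = +67.88306°
Δλ = 117.4964°
y = sin Δλ · cos φ₂ = 0.344206
x = cos φ₁ sin φ₂ − sin φ₁ cos φ₂ cos Δλ = -0.593416
θ = atan2(y, x) = 149.8845° → 149.8845° (mod 360°)

149.9°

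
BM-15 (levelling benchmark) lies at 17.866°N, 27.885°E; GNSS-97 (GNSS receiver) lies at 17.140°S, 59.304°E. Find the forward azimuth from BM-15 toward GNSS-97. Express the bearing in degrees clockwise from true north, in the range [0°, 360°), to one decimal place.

Δλ = 31.4190°
y = sin Δλ · cos φ₂ = 0.498141
x = cos φ₁ sin φ₂ − sin φ₁ cos φ₂ cos Δλ = -0.530678
θ = atan2(y, x) = 136.8114° → 136.8114° (mod 360°)

136.8°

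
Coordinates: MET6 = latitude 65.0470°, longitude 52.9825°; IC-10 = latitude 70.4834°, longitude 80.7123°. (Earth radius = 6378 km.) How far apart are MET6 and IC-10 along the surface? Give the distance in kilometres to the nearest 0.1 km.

1299.5 km

Δφ = 5.4364°,  Δλ = 27.7298°
a = sin²(Δφ/2) + cos φ₁ cos φ₂ sin²(Δλ/2) = 0.010342
c = 2·arcsin(√a) = 0.203747 rad = 11.6738°
d = R·c = 6378 × 0.203747 = 1299.5 km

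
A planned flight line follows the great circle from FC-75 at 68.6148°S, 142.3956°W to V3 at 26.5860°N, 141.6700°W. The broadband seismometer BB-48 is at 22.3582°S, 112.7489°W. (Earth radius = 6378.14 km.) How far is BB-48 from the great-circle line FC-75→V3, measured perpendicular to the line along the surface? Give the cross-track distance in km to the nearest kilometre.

δ₁₃ = central angle FC-75→BB-48 = 0.866780 rad  (haversine)
θ₁₃ = bearing FC-75→BB-48 = 36.881°,  θ₁₂ = bearing FC-75→V3 = 0.652°
dₓₜ = R·arcsin(sin δ₁₃ · sin(θ₁₃ − θ₁₂)) = 6378.14·arcsin(0.76225·sin(36.229°)) = 2980.677 km
|dₓₜ| = 2980.677 km

2981 km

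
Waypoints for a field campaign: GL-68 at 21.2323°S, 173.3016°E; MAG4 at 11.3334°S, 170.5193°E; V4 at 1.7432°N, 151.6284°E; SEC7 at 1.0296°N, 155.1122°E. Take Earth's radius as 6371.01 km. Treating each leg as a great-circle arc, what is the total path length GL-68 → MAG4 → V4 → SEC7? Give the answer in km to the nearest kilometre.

4080 km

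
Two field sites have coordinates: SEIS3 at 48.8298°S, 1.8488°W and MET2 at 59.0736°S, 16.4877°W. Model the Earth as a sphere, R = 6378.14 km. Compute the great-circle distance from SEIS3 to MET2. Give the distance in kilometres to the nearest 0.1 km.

Δφ = -10.2438°,  Δλ = -14.6389°
a = sin²(Δφ/2) + cos φ₁ cos φ₂ sin²(Δλ/2) = 0.013461
c = 2·arcsin(√a) = 0.232570 rad = 13.3253°
d = R·c = 6378.14 × 0.232570 = 1483.4 km

1483.4 km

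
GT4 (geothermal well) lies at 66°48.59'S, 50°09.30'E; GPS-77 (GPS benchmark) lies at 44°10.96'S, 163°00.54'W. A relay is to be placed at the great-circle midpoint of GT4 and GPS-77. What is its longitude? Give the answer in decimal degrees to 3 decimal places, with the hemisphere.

GT4: φ = -66.80983°, λ = +50.15500°
GPS-77: φ = -44.18267°, λ = -163.00900°
Bx = cos φ₂ cos Δλ = -0.600308,  By = cos φ₂ sin Δλ = 0.392292
φₘ = atan2(sin φ₁ + sin φ₂, √((cos φ₁ + Bx)² + By²)) = -74.66025°
λₘ = λ₁ + atan2(By, cos φ₁ + Bx) = 167.91977°

167.920°E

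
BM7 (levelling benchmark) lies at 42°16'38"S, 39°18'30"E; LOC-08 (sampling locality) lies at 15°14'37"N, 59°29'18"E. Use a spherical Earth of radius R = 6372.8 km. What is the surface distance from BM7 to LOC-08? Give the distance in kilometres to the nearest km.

BM7: φ = -42.27722°, λ = +39.30833°
LOC-08: φ = +15.24361°, λ = +59.48833°
Δφ = 57.5208°,  Δλ = 20.1800°
a = sin²(Δφ/2) + cos φ₁ cos φ₂ sin²(Δλ/2) = 0.253414
c = 2·arcsin(√a) = 1.055065 rad = 60.4508°
d = R·c = 6372.8 × 1.055065 = 6723.7 km

6724 km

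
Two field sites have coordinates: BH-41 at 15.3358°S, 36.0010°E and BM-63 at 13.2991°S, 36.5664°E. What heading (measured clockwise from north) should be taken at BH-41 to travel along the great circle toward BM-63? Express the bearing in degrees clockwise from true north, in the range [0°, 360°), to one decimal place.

Δλ = 0.5654°
y = sin Δλ · cos φ₂ = 0.009603
x = cos φ₁ sin φ₂ − sin φ₁ cos φ₂ cos Δλ = 0.035527
θ = atan2(y, x) = 15.1261° → 15.1261° (mod 360°)

15.1°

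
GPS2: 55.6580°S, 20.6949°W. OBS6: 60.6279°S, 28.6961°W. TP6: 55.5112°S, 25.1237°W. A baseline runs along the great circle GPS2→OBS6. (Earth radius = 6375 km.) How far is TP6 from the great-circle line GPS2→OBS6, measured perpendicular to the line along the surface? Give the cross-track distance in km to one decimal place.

227.1 km

δ₁₃ = central angle GPS2→TP6 = 0.043755 rad  (haversine)
θ₁₃ = bearing GPS2→TP6 = 271.528°,  θ₁₂ = bearing GPS2→OBS6 = 217.008°
dₓₜ = R·arcsin(sin δ₁₃ · sin(θ₁₃ − θ₁₂)) = 6375·arcsin(0.04374·sin(54.520°)) = 227.121 km
|dₓₜ| = 227.121 km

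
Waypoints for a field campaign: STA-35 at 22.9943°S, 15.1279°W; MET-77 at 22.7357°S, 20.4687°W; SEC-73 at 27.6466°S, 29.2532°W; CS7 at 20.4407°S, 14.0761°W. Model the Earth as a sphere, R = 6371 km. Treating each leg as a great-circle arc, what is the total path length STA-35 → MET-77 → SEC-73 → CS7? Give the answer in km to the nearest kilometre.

STA-35→MET-77: c = 0.086004 rad, d = 547.93 km
MET-77→SEC-73: c = 0.162997 rad, d = 1038.45 km
SEC-73→CS7: c = 0.272316 rad, d = 1734.92 km
Total = 547.93 + 1038.45 + 1734.92 = 3321.30 km

3321 km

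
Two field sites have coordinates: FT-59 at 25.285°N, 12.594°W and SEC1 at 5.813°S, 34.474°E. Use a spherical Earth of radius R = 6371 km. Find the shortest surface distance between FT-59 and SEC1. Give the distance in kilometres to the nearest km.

6148 km

Δφ = -31.0980°,  Δλ = 47.0680°
a = sin²(Δφ/2) + cos φ₁ cos φ₂ sin²(Δλ/2) = 0.215276
c = 2·arcsin(√a) = 0.964963 rad = 55.2883°
d = R·c = 6371 × 0.964963 = 6147.8 km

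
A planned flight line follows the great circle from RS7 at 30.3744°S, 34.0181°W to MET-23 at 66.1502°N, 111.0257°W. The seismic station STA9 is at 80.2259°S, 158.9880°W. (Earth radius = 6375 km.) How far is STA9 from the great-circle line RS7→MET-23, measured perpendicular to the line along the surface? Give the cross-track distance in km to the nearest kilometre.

3409 km

δ₁₃ = central angle RS7→STA9 = 1.143552 rad  (haversine)
θ₁₃ = bearing RS7→STA9 = 188.792°,  θ₁₂ = bearing RS7→MET-23 = 334.741°
dₓₜ = R·arcsin(sin δ₁₃ · sin(θ₁₃ − θ₁₂)) = 6375·arcsin(0.91011·sin(-145.949°)) = -3408.869 km
|dₓₜ| = 3408.869 km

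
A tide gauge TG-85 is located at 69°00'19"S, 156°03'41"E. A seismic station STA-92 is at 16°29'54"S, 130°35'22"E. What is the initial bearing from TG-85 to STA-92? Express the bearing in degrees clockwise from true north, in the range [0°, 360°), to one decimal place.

TG-85: φ = -69.00528°, λ = +156.06139°
STA-92: φ = -16.49833°, λ = +130.58944°
Δλ = -25.4719°
y = sin Δλ · cos φ₂ = -0.412362
x = cos φ₁ sin φ₂ − sin φ₁ cos φ₂ cos Δλ = 0.706413
θ = atan2(y, x) = -30.2739° → 329.7261° (mod 360°)

329.7°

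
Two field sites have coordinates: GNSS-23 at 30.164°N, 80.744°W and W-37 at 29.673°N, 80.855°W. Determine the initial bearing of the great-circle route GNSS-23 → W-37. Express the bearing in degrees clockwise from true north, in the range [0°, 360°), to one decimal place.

Δλ = -0.1110°
y = sin Δλ · cos φ₂ = -0.001683
x = cos φ₁ sin φ₂ − sin φ₁ cos φ₂ cos Δλ = -0.008569
θ = atan2(y, x) = -168.8861° → 191.1139° (mod 360°)

191.1°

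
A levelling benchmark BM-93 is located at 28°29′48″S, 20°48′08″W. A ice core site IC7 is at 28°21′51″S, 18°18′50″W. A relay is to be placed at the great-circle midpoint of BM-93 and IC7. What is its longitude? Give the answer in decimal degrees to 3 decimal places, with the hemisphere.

19.557°W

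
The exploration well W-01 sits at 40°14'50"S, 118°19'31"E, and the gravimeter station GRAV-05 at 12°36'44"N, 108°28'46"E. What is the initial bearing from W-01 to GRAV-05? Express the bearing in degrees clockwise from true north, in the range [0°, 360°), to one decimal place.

W-01: φ = -40.24722°, λ = +118.32528°
GRAV-05: φ = +12.61222°, λ = +108.47944°
Δλ = -9.8458°
y = sin Δλ · cos φ₂ = -0.166872
x = cos φ₁ sin φ₂ − sin φ₁ cos φ₂ cos Δλ = 0.787870
θ = atan2(y, x) = -11.9586° → 348.0414° (mod 360°)

348.0°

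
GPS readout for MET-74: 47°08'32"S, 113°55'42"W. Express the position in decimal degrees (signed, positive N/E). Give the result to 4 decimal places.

lat: 47.1422° S → -47.1422°
lon: 113.9283° W → -113.9283°

-47.1422°, -113.9283°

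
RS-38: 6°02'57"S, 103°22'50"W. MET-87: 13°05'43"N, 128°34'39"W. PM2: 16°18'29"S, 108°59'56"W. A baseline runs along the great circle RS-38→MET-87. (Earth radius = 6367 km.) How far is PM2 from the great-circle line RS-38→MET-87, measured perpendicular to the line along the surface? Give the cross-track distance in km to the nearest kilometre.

RS-38: φ = -6.04917°, λ = -103.38056°
MET-87: φ = +13.09528°, λ = -128.57750°
PM2: φ = -16.30806°, λ = -108.99889°
δ₁₃ = central angle RS-38→PM2 = 0.203188 rad  (haversine)
θ₁₃ = bearing RS-38→PM2 = 207.751°,  θ₁₂ = bearing RS-38→MET-87 = 307.500°
dₓₜ = R·arcsin(sin δ₁₃ · sin(θ₁₃ − θ₁₂)) = 6367·arcsin(0.20179·sin(-99.749°)) = -1274.763 km
|dₓₜ| = 1274.763 km

1275 km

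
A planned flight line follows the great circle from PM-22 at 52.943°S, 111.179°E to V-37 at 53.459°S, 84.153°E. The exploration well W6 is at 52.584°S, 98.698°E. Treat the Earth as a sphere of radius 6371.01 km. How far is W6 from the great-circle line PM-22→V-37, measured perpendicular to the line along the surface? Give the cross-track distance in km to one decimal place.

151.4 km

δ₁₃ = central angle PM-22→W6 = 0.131795 rad  (haversine)
θ₁₃ = bearing PM-22→W6 = 267.735°,  θ₁₂ = bearing PM-22→V-37 = 257.316°
dₓₜ = R·arcsin(sin δ₁₃ · sin(θ₁₃ − θ₁₂)) = 6371.01·arcsin(0.13141·sin(10.419°)) = 151.431 km
|dₓₜ| = 151.431 km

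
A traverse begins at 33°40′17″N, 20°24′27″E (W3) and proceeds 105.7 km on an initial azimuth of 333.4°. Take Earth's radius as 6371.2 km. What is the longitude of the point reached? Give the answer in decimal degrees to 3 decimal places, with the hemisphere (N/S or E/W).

19.891°E

W3: φ = +33.67139°, λ = +20.40750°
δ = d/R = 105.7/6371.2 = 0.016590 rad
φ₂ = arcsin(sin φ₁ cos δ + cos φ₁ sin δ cos θ)
   = arcsin(0.55443·0.99986 + 0.83223·0.01659·0.89415) = 34.52026°
λ₂ = λ₁ + atan2(sin θ sin δ cos φ₁, cos δ − sin φ₁ sin φ₂) = 19.89094°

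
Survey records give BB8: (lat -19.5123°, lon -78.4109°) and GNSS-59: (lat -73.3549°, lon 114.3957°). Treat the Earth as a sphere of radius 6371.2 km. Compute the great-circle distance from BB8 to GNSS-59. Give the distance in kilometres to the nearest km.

Δφ = -53.8426°,  Δλ = -167.1934°
a = sin²(Δφ/2) + cos φ₁ cos φ₂ sin²(Δλ/2) = 0.471631
c = 2·arcsin(√a) = 1.514028 rad = 86.7474°
d = R·c = 6371.2 × 1.514028 = 9646.2 km

9646 km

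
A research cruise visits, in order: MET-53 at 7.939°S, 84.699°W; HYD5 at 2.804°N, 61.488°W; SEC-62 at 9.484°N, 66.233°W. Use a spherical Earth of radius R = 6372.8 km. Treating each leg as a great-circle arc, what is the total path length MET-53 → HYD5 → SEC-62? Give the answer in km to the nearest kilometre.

3748 km

MET-53→HYD5: c = 0.445478 rad, d = 2838.95 km
HYD5→SEC-62: c = 0.142705 rad, d = 909.43 km
Total = 2838.95 + 909.43 = 3748.37 km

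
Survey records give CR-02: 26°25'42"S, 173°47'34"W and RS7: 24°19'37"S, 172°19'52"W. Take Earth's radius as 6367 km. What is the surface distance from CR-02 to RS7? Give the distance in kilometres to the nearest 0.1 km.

CR-02: φ = -26.42833°, λ = -173.79278°
RS7: φ = -24.32694°, λ = -172.33111°
Δφ = 2.1014°,  Δλ = 1.4617°
a = sin²(Δφ/2) + cos φ₁ cos φ₂ sin²(Δλ/2) = 0.000469
c = 2·arcsin(√a) = 0.043316 rad = 2.4818°
d = R·c = 6367 × 0.043316 = 275.8 km

275.8 km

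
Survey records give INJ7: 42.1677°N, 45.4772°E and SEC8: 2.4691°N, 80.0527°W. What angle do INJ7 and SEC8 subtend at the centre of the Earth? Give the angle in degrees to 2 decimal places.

Δφ = -39.6986°,  Δλ = -125.5299°
a = sin²(Δφ/2) + cos φ₁ cos φ₂ sin²(Δλ/2) = 0.700701
c = 2·arcsin(√a) = 1.983843 rad = 113.6659°

113.67°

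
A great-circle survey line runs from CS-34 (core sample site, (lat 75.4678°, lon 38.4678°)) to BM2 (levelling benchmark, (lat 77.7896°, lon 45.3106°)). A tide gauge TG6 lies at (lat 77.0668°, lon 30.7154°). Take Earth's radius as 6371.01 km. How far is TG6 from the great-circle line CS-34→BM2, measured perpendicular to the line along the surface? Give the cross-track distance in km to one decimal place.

263.0 km

δ₁₃ = central angle CS-34→TG6 = 0.042493 rad  (haversine)
θ₁₃ = bearing CS-34→TG6 = 314.708°,  θ₁₂ = bearing CS-34→BM2 = 30.981°
dₓₜ = R·arcsin(sin δ₁₃ · sin(θ₁₃ − θ₁₂)) = 6371.01·arcsin(0.04248·sin(283.726°)) = -262.987 km
|dₓₜ| = 262.987 km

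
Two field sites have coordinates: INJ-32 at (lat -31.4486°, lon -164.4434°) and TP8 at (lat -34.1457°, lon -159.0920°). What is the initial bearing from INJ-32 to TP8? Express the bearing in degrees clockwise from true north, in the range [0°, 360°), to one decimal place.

Δλ = 5.3514°
y = sin Δλ · cos φ₂ = 0.077186
x = cos φ₁ sin φ₂ − sin φ₁ cos φ₂ cos Δλ = -0.048938
θ = atan2(y, x) = 122.3756° → 122.3756° (mod 360°)

122.4°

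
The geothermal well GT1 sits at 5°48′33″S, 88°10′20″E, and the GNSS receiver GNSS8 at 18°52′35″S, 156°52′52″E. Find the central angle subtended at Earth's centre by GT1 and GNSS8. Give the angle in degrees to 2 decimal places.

GT1: φ = -5.80917°, λ = +88.17222°
GNSS8: φ = -18.87639°, λ = +156.88111°
Δφ = -13.0672°,  Δλ = 68.7089°
a = sin²(Δφ/2) + cos φ₁ cos φ₂ sin²(Δλ/2) = 0.312720
c = 2·arcsin(√a) = 1.186874 rad = 68.0029°

68.00°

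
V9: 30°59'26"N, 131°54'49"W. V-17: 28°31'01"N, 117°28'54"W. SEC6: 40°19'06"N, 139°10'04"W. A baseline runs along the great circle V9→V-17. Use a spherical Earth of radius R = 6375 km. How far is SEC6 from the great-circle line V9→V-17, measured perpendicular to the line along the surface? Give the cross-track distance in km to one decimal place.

V9: φ = +30.99056°, λ = -131.91361°
V-17: φ = +28.51694°, λ = -117.48167°
SEC6: φ = +40.31833°, λ = -139.16778°
δ₁₃ = central angle V9→SEC6 = 0.192414 rad  (haversine)
θ₁₃ = bearing V9→SEC6 = 329.771°,  θ₁₂ = bearing V9→V-17 = 97.513°
dₓₜ = R·arcsin(sin δ₁₃ · sin(θ₁₃ − θ₁₂)) = 6375·arcsin(0.19123·sin(232.257°)) = -967.722 km
|dₓₜ| = 967.722 km

967.7 km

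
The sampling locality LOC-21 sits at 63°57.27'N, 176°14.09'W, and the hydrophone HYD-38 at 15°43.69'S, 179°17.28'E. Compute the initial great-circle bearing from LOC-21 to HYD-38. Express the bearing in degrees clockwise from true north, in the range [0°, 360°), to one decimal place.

LOC-21: φ = +63.95450°, λ = -176.23483°
HYD-38: φ = -15.72817°, λ = +179.28800°
Δλ = -4.4772°
y = sin Δλ · cos φ₂ = -0.075139
x = cos φ₁ sin φ₂ − sin φ₁ cos φ₂ cos Δλ = -0.981192
θ = atan2(y, x) = -175.6209° → 184.3791° (mod 360°)

184.4°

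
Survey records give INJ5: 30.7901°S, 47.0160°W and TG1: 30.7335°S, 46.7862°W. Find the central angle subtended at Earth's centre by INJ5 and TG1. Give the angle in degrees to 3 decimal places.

0.205°

Δφ = 0.0566°,  Δλ = 0.2298°
a = sin²(Δφ/2) + cos φ₁ cos φ₂ sin²(Δλ/2) = 0.000003
c = 2·arcsin(√a) = 0.003585 rad = 0.2054°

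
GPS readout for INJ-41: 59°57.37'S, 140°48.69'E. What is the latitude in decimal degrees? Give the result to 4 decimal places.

59° + 57.37′/60 = 59 + 0.95617 = 59.9562°

59.9562°S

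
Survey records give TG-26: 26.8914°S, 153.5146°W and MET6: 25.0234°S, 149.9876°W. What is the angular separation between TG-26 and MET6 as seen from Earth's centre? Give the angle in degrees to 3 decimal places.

Δφ = 1.8680°,  Δλ = 3.5270°
a = sin²(Δφ/2) + cos φ₁ cos φ₂ sin²(Δλ/2) = 0.001031
c = 2·arcsin(√a) = 0.064231 rad = 3.6802°

3.680°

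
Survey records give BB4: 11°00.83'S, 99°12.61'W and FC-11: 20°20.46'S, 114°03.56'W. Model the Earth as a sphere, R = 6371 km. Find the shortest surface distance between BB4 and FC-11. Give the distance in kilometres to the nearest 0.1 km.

BB4: φ = -11.01383°, λ = -99.21017°
FC-11: φ = -20.34100°, λ = -114.05933°
Δφ = -9.3272°,  Δλ = -14.8492°
a = sin²(Δφ/2) + cos φ₁ cos φ₂ sin²(Δλ/2) = 0.021979
c = 2·arcsin(√a) = 0.297603 rad = 17.0514°
d = R·c = 6371 × 0.297603 = 1896.0 km

1896.0 km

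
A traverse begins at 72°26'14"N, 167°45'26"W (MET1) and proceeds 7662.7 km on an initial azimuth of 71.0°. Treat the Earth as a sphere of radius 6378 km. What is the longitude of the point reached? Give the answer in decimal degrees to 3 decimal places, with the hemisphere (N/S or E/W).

66.187°W

MET1: φ = +72.43722°, λ = -167.75722°
δ = d/R = 7662.7/6378 = 1.201427 rad
φ₂ = arcsin(sin φ₁ cos δ + cos φ₁ sin δ cos θ)
   = arcsin(0.95339·0.36103 + 0.30175·0.93256·0.32557) = 25.83707°
λ₂ = λ₁ + atan2(sin θ sin δ cos φ₁, cos δ − sin φ₁ sin φ₂) = -66.18710°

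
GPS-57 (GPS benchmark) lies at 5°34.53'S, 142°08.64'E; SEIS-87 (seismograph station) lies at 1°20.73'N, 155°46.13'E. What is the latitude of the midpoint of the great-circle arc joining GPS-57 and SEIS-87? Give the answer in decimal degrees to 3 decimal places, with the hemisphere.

GPS-57: φ = -5.57550°, λ = +142.14400°
SEIS-87: φ = +1.34550°, λ = +155.76883°
Bx = cos φ₂ cos Δλ = 0.971591,  By = cos φ₂ sin Δλ = 0.235498
φₘ = atan2(sin φ₁ + sin φ₂, √((cos φ₁ + Bx)² + By²)) = -2.13002°
λₘ = λ₁ + atan2(By, cos φ₁ + Bx) = 148.97170°

2.130°S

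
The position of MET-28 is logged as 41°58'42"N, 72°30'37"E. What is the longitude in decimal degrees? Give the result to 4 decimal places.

72.5103°E

72° + 30′/60 + 37″/3600 = 72 + 0.50000 + 0.01028 = 72.5103°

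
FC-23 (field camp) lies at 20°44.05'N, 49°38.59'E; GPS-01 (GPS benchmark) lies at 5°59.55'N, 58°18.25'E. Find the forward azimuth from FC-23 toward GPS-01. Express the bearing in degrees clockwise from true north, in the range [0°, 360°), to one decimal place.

149.1°

FC-23: φ = +20.73417°, λ = +49.64317°
GPS-01: φ = +5.99250°, λ = +58.30417°
Δλ = 8.6610°
y = sin Δλ · cos φ₂ = 0.149765
x = cos φ₁ sin φ₂ − sin φ₁ cos φ₂ cos Δλ = -0.250446
θ = atan2(y, x) = 149.1209° → 149.1209° (mod 360°)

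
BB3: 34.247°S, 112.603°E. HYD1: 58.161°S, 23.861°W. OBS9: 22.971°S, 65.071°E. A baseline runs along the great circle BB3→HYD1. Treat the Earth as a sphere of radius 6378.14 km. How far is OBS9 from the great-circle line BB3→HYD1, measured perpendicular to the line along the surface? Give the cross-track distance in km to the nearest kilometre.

δ₁₃ = central angle BB3→OBS9 = 0.747362 rad  (haversine)
θ₁₃ = bearing BB3→OBS9 = 272.296°,  θ₁₂ = bearing BB3→HYD1 = 201.607°
dₓₜ = R·arcsin(sin δ₁₃ · sin(θ₁₃ − θ₁₂)) = 6378.14·arcsin(0.67971·sin(70.690°)) = 4441.791 km
|dₓₜ| = 4441.791 km

4442 km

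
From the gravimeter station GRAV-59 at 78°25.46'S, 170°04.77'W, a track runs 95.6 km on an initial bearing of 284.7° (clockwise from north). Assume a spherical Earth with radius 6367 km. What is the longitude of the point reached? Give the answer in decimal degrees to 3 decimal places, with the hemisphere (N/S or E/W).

174.144°W

GRAV-59: φ = -78.42433°, λ = -170.07950°
δ = d/R = 95.6/6367 = 0.015015 rad
φ₂ = arcsin(sin φ₁ cos δ + cos φ₁ sin δ cos θ)
   = arcsin(-0.97966·0.99989 + 0.20066·0.01501·0.25376) = -78.17711°
λ₂ = λ₁ + atan2(sin θ sin δ cos φ₁, cos δ − sin φ₁ sin φ₂) = -174.14417°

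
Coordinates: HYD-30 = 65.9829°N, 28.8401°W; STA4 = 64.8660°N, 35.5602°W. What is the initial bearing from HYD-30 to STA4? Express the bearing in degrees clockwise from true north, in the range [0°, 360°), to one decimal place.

251.3°

Δλ = -6.7201°
y = sin Δλ · cos φ₂ = -0.049702
x = cos φ₁ sin φ₂ − sin φ₁ cos φ₂ cos Δλ = -0.016827
θ = atan2(y, x) = -108.7037° → 251.2963° (mod 360°)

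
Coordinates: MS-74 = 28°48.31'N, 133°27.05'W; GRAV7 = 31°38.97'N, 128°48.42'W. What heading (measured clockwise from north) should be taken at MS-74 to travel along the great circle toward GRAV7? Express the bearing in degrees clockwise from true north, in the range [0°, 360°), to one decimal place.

53.5°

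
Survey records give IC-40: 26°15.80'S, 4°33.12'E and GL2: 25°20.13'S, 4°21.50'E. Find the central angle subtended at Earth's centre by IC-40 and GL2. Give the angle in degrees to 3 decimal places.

0.944°

IC-40: φ = -26.26333°, λ = +4.55200°
GL2: φ = -25.33550°, λ = +4.35833°
Δφ = 0.9278°,  Δλ = -0.1937°
a = sin²(Δφ/2) + cos φ₁ cos φ₂ sin²(Δλ/2) = 0.000068
c = 2·arcsin(√a) = 0.016477 rad = 0.9441°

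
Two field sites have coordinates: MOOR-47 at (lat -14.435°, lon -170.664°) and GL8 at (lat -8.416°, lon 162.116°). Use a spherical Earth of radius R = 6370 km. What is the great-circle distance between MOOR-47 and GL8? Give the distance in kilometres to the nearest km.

3038 km

Δφ = 6.0190°,  Δλ = -27.2200°
a = sin²(Δφ/2) + cos φ₁ cos φ₂ sin²(Δλ/2) = 0.055803
c = 2·arcsin(√a) = 0.476959 rad = 27.3278°
d = R·c = 6370 × 0.476959 = 3038.2 km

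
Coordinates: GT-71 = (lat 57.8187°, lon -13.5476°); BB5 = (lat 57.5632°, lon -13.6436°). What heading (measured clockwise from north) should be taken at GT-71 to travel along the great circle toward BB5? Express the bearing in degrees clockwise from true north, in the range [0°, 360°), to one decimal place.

191.4°

Δλ = -0.0960°
y = sin Δλ · cos φ₂ = -0.000899
x = cos φ₁ sin φ₂ − sin φ₁ cos φ₂ cos Δλ = -0.004459
θ = atan2(y, x) = -168.6041° → 191.3959° (mod 360°)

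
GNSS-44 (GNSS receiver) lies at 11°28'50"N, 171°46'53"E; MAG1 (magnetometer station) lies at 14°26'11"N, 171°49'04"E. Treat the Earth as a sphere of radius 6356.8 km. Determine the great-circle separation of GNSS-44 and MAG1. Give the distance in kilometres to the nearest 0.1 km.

328.0 km

GNSS-44: φ = +11.48056°, λ = +171.78139°
MAG1: φ = +14.43639°, λ = +171.81778°
Δφ = 2.9558°,  Δλ = 0.0364°
a = sin²(Δφ/2) + cos φ₁ cos φ₂ sin²(Δλ/2) = 0.000665
c = 2·arcsin(√a) = 0.051593 rad = 2.9560°
d = R·c = 6356.8 × 0.051593 = 328.0 km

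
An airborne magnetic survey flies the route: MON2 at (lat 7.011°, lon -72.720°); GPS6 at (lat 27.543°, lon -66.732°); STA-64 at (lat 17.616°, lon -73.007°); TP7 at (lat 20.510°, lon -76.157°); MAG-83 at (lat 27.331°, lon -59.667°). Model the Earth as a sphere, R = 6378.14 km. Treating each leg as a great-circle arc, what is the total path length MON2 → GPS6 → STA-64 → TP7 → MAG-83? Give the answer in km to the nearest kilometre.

5952 km

MON2→GPS6: c = 0.371800 rad, d = 2371.40 km
GPS6→STA-64: c = 0.200510 rad, d = 1278.88 km
STA-64→TP7: c = 0.072461 rad, d = 462.16 km
TP7→MAG-83: c = 0.288404 rad, d = 1839.48 km
Total = 2371.40 + 1278.88 + 462.16 + 1839.48 = 5951.92 km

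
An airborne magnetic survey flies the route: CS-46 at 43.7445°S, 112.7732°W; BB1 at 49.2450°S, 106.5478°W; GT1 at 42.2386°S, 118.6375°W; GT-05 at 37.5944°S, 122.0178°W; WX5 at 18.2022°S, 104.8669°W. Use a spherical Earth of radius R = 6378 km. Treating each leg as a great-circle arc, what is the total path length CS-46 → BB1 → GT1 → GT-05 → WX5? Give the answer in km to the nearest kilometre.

5316 km

CS-46→BB1: c = 0.121613 rad, d = 775.65 km
BB1→GT1: c = 0.191010 rad, d = 1218.26 km
GT1→GT-05: c = 0.092812 rad, d = 591.95 km
GT-05→WX5: c = 0.428003 rad, d = 2729.80 km
Total = 775.65 + 1218.26 + 591.95 + 2729.80 = 5315.67 km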